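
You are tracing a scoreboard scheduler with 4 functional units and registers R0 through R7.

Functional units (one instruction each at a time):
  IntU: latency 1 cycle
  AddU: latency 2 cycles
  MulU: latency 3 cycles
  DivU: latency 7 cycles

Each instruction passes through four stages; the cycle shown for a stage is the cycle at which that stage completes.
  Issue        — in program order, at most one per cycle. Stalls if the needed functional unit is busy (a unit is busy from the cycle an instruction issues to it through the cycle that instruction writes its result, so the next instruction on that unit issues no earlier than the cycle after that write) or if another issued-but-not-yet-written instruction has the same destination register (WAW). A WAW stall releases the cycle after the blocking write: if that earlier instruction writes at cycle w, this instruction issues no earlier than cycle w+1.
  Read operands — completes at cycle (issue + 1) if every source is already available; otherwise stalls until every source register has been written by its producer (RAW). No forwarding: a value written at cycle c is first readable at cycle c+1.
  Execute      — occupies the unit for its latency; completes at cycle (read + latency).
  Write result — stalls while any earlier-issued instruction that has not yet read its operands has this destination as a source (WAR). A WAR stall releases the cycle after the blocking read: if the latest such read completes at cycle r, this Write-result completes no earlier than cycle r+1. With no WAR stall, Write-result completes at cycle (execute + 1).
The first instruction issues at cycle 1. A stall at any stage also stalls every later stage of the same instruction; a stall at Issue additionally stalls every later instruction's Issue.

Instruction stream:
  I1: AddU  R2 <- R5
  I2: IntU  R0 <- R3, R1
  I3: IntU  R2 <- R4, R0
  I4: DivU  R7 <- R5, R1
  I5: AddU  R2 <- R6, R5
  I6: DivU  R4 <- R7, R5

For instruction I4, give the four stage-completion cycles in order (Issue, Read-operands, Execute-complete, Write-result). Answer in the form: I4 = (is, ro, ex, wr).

1) issue 1, read 2, done 4, write 5
2) issue 2, read 3, done 4, write 5
3) issue 6, read 7, done 8, write 9  <struct: IntU busy until I2 writes@5>
4) issue 7, read 8, done 15, write 16
5) issue 10, read 11, done 13, write 14  <WAW R2: wait I3 write@9>
6) issue 17, read 18, done 25, write 26  <struct: DivU busy until I4 writes@16>

I4 = (7, 8, 15, 16)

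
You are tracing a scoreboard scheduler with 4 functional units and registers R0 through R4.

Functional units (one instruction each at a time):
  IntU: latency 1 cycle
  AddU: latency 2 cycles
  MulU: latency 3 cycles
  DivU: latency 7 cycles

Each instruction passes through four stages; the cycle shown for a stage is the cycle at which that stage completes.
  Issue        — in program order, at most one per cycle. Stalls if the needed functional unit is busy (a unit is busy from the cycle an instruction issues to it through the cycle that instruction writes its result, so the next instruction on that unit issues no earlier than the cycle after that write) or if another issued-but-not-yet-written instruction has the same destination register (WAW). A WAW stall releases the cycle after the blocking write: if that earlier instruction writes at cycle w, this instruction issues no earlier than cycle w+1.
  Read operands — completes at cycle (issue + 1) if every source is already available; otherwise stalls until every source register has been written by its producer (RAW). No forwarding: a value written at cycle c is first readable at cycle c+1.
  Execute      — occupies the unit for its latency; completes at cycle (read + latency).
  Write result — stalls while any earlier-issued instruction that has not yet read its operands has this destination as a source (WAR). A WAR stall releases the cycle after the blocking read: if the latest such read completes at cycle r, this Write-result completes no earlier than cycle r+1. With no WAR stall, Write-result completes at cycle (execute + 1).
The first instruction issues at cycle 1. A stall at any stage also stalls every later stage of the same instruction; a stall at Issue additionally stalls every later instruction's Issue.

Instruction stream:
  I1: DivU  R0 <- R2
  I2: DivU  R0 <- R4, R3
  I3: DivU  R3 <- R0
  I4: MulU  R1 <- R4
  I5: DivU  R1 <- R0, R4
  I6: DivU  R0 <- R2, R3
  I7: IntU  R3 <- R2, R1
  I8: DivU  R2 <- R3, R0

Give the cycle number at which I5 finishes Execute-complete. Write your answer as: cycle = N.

  I1 | 1 | 2 | 9 | 10
  I2 | 11 | 12 | 19 | 20   struct: DivU busy until I1 writes@10
  I3 | 21 | 22 | 29 | 30   struct: DivU busy until I2 writes@20
  I4 | 22 | 23 | 26 | 27
  I5 | 31 | 32 | 39 | 40   struct: DivU busy until I3 writes@30
  I6 | 41 | 42 | 49 | 50   struct: DivU busy until I5 writes@40
  I7 | 42 | 43 | 44 | 45
  I8 | 51 | 52 | 59 | 60   struct: DivU busy until I6 writes@50

cycle = 39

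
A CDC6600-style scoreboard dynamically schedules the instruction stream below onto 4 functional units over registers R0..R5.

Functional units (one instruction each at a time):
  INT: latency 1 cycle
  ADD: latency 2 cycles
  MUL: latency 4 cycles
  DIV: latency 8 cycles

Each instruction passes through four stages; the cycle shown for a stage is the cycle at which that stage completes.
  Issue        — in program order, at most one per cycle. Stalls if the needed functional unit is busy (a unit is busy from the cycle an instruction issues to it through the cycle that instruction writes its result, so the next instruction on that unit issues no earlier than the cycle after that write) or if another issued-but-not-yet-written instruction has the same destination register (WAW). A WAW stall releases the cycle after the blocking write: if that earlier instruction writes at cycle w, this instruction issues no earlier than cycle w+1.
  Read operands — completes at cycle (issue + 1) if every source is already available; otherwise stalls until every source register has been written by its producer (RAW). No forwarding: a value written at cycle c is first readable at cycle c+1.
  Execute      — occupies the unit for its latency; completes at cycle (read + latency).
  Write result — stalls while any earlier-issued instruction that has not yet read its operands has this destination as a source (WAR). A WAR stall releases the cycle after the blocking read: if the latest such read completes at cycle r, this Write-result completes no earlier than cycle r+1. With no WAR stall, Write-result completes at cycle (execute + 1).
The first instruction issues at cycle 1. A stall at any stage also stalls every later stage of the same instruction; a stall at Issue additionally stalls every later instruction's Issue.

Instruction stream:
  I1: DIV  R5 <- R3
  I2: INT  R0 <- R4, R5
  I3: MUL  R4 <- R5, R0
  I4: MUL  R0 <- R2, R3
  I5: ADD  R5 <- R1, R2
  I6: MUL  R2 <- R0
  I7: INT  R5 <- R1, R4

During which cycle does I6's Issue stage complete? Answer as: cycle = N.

cycle = 28

[1] I1 dispatched to DIV
[2] I1 operands ready | I2 dispatched to INT
[3] I3 dispatched to MUL
[10] I1 complete
[11] R5←I1
[12] I2 operands ready
[13] I2 complete
[14] R0←I2
[15] I3 operands ready
[19] I3 complete
[20] R4←I3
[21] I4 dispatched to MUL
[22] I4 operands ready | I5 dispatched to ADD
[23] I5 operands ready
[25] I5 complete
[26] I4 complete | R5←I5
[27] R0←I4
[28] I6 dispatched to MUL
[29] I6 operands ready | I7 dispatched to INT
[30] I7 operands ready
[31] I7 complete
[32] R5←I7
[33] I6 complete
[34] R2←I6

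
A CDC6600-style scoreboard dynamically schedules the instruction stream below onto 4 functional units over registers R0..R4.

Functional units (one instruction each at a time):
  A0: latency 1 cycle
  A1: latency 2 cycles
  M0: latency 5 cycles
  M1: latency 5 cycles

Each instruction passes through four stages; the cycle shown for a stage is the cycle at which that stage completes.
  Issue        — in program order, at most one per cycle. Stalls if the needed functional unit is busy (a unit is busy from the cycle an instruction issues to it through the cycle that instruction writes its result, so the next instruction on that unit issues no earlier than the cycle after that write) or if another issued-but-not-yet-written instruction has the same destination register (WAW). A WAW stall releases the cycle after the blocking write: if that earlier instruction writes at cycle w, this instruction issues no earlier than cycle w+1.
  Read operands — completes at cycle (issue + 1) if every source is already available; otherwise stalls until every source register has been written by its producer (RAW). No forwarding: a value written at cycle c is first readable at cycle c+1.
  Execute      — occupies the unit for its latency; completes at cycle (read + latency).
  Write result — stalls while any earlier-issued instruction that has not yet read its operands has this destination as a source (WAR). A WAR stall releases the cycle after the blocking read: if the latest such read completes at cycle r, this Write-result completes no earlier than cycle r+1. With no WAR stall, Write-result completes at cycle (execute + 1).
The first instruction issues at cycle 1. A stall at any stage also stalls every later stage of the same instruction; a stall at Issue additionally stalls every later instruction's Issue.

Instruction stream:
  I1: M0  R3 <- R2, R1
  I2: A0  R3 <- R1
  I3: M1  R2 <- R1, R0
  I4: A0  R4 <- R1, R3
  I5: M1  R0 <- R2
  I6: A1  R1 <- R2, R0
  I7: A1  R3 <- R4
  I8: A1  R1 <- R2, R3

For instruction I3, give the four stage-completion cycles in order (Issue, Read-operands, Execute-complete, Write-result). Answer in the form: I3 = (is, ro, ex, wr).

I3 = (10, 11, 16, 17)

t=1  I1→M0
t=2  I1 RO
t=7  I1 EX
t=8  I1 WR R3
t=9  I2→A0
t=10  I2 RO, I3→M1
t=11  I2 EX, I3 RO
t=12  I2 WR R3
t=13  I4→A0
t=14  I4 RO
t=15  I4 EX
t=16  I3 EX, I4 WR R4
t=17  I3 WR R2
t=18  I5→M1
t=19  I5 RO, I6→A1
t=24  I5 EX
t=25  I5 WR R0
t=26  I6 RO
t=28  I6 EX
t=29  I6 WR R1
t=30  I7→A1
t=31  I7 RO
t=33  I7 EX
t=34  I7 WR R3
t=35  I8→A1
t=36  I8 RO
t=38  I8 EX
t=39  I8 WR R1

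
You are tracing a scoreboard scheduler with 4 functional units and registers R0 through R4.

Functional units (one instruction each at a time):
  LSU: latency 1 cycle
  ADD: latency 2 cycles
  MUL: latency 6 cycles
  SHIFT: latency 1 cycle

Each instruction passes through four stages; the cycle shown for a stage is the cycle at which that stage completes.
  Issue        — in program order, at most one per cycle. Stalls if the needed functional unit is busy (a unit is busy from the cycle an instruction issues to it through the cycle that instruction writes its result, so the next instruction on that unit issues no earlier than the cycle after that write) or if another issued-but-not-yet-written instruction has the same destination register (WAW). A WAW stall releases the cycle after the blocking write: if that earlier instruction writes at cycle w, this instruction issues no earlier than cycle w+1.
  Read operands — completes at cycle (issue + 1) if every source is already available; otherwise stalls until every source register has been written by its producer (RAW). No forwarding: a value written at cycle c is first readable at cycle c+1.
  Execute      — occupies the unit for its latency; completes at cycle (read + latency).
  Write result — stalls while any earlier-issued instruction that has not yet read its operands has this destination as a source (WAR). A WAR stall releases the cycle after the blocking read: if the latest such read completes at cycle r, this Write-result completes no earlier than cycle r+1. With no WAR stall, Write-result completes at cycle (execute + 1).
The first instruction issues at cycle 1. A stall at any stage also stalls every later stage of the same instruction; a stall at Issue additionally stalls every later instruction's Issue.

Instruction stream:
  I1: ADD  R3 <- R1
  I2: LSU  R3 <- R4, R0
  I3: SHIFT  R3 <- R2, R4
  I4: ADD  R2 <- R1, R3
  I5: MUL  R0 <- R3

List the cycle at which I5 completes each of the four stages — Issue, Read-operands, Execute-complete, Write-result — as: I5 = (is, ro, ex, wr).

I1  is:1  ro:2  ex:4  wr:5
I2  is:6  ro:7  ex:8  wr:9  — WAW R3: wait I1 write@5
I3  is:10  ro:11  ex:12  wr:13  — WAW R3: wait I2 write@9
I4  is:11  ro:14  ex:16  wr:17  — RAW R3: wait I3 write@13
I5  is:12  ro:14  ex:20  wr:21  — RAW R3: wait I3 write@13

I5 = (12, 14, 20, 21)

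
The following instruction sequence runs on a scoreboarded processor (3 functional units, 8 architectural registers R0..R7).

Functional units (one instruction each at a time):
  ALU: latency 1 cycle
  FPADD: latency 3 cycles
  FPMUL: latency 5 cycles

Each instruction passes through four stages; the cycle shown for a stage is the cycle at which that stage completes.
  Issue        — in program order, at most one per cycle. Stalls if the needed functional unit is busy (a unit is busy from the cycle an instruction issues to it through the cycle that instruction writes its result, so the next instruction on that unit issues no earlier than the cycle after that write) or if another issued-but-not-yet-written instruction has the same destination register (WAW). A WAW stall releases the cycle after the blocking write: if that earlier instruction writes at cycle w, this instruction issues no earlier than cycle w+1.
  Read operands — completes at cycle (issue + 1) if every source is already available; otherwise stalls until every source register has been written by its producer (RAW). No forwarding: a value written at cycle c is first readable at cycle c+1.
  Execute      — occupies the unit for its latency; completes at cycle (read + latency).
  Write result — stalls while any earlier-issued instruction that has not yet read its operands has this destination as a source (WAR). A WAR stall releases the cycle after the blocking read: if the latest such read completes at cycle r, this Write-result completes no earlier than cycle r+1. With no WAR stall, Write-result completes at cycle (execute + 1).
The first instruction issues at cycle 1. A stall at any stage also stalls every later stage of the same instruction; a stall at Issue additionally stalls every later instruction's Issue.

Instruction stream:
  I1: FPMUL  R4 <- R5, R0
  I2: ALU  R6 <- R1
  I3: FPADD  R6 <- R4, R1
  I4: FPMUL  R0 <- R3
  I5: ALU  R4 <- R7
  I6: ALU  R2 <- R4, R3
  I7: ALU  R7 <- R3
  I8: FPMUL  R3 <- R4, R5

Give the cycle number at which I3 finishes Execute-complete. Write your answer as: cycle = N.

cycle = 12

1) issue 1, read 2, done 7, write 8
2) issue 2, read 3, done 4, write 5
3) issue 6, read 9, done 12, write 13  <WAW R6: wait I2 write@5 / RAW R4: wait I1 write@8>
4) issue 9, read 10, done 15, write 16  <struct: FPMUL busy until I1 writes@8>
5) issue 10, read 11, done 12, write 13
6) issue 14, read 15, done 16, write 17  <struct: ALU busy until I5 writes@13>
7) issue 18, read 19, done 20, write 21  <struct: ALU busy until I6 writes@17>
8) issue 19, read 20, done 25, write 26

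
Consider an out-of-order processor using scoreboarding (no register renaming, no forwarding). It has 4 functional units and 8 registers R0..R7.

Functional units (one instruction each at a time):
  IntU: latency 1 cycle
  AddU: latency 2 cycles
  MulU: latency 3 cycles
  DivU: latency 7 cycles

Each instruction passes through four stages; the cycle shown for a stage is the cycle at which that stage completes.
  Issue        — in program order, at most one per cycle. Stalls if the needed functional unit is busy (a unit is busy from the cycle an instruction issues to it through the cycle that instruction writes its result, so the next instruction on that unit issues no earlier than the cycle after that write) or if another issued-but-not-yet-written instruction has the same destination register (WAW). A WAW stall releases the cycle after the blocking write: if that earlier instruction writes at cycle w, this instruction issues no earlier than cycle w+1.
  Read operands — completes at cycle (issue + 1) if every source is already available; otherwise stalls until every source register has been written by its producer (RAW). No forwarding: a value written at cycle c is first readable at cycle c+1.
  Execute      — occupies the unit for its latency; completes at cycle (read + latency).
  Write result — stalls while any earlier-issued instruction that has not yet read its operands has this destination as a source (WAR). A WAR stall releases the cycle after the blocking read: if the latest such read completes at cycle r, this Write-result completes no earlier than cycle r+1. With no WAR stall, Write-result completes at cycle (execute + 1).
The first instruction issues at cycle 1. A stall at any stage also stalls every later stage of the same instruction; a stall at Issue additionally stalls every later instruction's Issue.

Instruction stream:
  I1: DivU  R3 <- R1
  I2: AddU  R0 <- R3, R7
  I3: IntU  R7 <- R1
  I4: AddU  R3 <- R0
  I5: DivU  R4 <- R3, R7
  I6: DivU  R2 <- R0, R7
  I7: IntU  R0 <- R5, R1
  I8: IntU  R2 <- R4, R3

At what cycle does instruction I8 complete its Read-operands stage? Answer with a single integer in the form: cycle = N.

cycle = 40

  I1 | 1 | 2 | 9 | 10
  I2 | 2 | 11 | 13 | 14   RAW R3: wait I1 write@10
  I3 | 3 | 4 | 5 | 12   WAR R7: wait I2 read@11
  I4 | 15 | 16 | 18 | 19   struct: AddU busy until I2 writes@14
  I5 | 16 | 20 | 27 | 28   RAW R3: wait I4 write@19
  I6 | 29 | 30 | 37 | 38   struct: DivU busy until I5 writes@28
  I7 | 30 | 31 | 32 | 33
  I8 | 39 | 40 | 41 | 42   WAW R2: wait I6 write@38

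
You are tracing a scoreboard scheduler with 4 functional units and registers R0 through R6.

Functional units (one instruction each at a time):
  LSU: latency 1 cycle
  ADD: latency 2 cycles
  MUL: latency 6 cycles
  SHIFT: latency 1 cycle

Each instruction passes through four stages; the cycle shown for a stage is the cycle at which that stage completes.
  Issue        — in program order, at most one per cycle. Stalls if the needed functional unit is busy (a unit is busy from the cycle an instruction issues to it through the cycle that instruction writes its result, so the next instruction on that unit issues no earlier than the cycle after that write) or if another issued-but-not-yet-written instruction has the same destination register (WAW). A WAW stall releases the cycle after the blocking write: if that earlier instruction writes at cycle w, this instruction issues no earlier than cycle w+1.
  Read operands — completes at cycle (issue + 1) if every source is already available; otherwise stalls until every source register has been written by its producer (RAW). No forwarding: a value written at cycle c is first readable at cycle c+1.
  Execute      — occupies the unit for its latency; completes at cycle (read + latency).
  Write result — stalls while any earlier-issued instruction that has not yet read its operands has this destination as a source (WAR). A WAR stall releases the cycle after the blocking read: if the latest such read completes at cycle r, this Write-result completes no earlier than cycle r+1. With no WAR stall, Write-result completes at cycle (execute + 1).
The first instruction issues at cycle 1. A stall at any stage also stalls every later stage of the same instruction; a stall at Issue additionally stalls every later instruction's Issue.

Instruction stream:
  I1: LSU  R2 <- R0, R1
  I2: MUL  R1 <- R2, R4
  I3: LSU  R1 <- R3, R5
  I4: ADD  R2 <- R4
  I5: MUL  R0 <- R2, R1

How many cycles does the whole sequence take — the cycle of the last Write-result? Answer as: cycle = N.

cycle = 26

[1] I1 dispatched to LSU
[2] I1 operands ready | I2 dispatched to MUL
[3] I1 complete
[4] R2←I1
[5] I2 operands ready
[11] I2 complete
[12] R1←I2
[13] I3 dispatched to LSU
[14] I3 operands ready | I4 dispatched to ADD
[15] I3 complete | I4 operands ready | I5 dispatched to MUL
[16] R1←I3
[17] I4 complete
[18] R2←I4
[19] I5 operands ready
[25] I5 complete
[26] R0←I5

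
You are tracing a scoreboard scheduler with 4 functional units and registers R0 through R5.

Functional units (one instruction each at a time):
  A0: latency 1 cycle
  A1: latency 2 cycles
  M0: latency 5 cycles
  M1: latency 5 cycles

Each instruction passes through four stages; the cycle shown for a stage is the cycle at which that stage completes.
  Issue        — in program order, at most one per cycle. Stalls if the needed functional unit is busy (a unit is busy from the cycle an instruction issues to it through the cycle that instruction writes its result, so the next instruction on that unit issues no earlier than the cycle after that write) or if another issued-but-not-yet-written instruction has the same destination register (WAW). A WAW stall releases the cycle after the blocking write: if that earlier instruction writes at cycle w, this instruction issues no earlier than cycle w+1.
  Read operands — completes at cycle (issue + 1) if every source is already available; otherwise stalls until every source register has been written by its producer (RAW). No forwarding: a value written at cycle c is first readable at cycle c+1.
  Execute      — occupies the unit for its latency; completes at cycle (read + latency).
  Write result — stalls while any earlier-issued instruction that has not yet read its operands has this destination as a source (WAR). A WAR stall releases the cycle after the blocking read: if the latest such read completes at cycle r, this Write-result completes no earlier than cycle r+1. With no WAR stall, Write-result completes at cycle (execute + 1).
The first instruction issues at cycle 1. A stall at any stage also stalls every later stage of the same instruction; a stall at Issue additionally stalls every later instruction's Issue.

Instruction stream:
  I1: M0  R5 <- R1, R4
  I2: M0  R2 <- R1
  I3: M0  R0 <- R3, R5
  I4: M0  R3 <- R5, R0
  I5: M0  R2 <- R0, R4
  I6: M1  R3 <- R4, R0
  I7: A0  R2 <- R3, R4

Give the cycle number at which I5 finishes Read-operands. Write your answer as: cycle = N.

[1] I1→M0
[2] I1 RO
[7] I1 EX
[8] I1 WR R5
[9] I2→M0
[10] I2 RO
[15] I2 EX
[16] I2 WR R2
[17] I3→M0
[18] I3 RO
[23] I3 EX
[24] I3 WR R0
[25] I4→M0
[26] I4 RO
[31] I4 EX
[32] I4 WR R3
[33] I5→M0
[34] I5 RO · I6→M1
[35] I6 RO
[39] I5 EX
[40] I5 WR R2 · I6 EX
[41] I6 WR R3 · I7→A0
[42] I7 RO
[43] I7 EX
[44] I7 WR R2

cycle = 34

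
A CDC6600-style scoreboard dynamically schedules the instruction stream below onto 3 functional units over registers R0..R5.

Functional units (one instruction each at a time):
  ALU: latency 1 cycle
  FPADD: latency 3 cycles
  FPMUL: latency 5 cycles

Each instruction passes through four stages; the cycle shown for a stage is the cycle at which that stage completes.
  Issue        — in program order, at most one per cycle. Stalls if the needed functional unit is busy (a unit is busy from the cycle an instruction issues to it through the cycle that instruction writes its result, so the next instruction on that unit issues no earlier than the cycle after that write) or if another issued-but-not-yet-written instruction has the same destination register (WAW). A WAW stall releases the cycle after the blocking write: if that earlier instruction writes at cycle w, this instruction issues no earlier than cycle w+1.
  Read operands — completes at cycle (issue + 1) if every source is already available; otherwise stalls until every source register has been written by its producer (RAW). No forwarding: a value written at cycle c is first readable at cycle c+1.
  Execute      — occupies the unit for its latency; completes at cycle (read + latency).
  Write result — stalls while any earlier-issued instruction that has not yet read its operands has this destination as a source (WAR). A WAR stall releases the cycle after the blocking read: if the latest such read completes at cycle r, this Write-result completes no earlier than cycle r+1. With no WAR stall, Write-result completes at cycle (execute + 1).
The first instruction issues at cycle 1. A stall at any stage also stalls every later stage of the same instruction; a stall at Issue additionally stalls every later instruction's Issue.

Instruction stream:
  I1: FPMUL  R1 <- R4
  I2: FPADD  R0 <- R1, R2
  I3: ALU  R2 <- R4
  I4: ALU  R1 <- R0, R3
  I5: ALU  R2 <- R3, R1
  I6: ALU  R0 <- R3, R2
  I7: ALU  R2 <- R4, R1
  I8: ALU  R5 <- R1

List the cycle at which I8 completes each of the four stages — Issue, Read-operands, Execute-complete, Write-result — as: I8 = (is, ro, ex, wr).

I8 = (29, 30, 31, 32)

I1  is:1  ro:2  ex:7  wr:8
I2  is:2  ro:9  ex:12  wr:13  — RAW R1: wait I1 write@8
I3  is:3  ro:4  ex:5  wr:10  — WAR R2: wait I2 read@9
I4  is:11  ro:14  ex:15  wr:16  — struct: ALU busy until I3 writes@10, RAW R0: wait I2 write@13
I5  is:17  ro:18  ex:19  wr:20  — struct: ALU busy until I4 writes@16
I6  is:21  ro:22  ex:23  wr:24  — struct: ALU busy until I5 writes@20
I7  is:25  ro:26  ex:27  wr:28  — struct: ALU busy until I6 writes@24
I8  is:29  ro:30  ex:31  wr:32  — struct: ALU busy until I7 writes@28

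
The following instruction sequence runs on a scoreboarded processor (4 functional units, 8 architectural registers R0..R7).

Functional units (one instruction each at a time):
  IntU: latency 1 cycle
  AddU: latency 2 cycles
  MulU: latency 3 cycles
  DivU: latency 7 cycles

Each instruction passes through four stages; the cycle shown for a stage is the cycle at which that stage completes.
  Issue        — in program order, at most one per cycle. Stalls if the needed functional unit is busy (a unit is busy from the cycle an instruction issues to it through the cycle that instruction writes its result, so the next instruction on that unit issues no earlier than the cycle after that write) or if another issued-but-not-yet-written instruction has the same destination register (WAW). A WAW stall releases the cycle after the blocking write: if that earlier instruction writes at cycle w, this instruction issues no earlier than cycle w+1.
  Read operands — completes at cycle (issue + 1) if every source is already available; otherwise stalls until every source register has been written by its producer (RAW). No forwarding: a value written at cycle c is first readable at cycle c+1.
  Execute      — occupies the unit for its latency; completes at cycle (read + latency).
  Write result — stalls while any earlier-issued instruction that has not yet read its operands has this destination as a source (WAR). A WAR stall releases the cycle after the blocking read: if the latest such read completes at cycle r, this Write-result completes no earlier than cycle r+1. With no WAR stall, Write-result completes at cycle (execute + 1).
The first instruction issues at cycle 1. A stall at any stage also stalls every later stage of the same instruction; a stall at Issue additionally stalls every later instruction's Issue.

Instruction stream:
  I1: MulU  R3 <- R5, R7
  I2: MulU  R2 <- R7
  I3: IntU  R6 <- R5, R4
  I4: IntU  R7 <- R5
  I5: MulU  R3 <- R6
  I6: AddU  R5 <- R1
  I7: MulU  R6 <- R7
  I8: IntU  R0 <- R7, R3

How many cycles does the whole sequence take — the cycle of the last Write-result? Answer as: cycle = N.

cycle = 24

c1: I1 dispatched to MulU
c2: I1 operands ready
c5: I1 complete
c6: R3←I1
c7: I2 dispatched to MulU
c8: I2 operands ready · I3 dispatched to IntU
c9: I3 operands ready
c10: I3 complete
c11: I2 complete · R6←I3
c12: R2←I2 · I4 dispatched to IntU
c13: I4 operands ready · I5 dispatched to MulU
c14: I4 complete · I5 operands ready · I6 dispatched to AddU
c15: R7←I4 · I6 operands ready
c17: I5 complete · I6 complete
c18: R3←I5 · R5←I6
c19: I7 dispatched to MulU
c20: I7 operands ready · I8 dispatched to IntU
c21: I8 operands ready
c22: I8 complete
c23: I7 complete · R0←I8
c24: R6←I7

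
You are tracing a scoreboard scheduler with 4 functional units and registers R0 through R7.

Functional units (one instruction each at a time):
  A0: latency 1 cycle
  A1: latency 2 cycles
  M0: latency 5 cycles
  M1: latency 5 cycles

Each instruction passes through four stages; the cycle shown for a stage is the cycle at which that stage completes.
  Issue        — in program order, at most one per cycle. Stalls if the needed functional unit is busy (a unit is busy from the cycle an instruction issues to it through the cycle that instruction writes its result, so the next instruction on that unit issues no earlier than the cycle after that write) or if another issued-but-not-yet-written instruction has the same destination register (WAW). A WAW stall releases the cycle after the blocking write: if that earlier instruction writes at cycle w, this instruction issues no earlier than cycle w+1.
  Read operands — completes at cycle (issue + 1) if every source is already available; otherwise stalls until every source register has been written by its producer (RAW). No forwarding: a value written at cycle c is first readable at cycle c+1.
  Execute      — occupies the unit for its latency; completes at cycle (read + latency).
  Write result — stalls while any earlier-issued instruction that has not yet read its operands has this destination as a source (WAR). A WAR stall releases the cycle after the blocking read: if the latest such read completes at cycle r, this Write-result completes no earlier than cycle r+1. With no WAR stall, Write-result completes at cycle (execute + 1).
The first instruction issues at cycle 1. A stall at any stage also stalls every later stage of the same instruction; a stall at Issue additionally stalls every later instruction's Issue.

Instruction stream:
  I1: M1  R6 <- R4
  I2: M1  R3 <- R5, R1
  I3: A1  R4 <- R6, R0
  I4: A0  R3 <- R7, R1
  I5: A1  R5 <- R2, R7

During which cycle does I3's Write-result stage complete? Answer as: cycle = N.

[I1] 1/2/7/8
[I2] 9/10/15/16  (struct: M1 busy until I1 writes@8)
[I3] 10/11/13/14
[I4] 17/18/19/20  (WAW R3: wait I2 write@16)
[I5] 18/19/21/22

cycle = 14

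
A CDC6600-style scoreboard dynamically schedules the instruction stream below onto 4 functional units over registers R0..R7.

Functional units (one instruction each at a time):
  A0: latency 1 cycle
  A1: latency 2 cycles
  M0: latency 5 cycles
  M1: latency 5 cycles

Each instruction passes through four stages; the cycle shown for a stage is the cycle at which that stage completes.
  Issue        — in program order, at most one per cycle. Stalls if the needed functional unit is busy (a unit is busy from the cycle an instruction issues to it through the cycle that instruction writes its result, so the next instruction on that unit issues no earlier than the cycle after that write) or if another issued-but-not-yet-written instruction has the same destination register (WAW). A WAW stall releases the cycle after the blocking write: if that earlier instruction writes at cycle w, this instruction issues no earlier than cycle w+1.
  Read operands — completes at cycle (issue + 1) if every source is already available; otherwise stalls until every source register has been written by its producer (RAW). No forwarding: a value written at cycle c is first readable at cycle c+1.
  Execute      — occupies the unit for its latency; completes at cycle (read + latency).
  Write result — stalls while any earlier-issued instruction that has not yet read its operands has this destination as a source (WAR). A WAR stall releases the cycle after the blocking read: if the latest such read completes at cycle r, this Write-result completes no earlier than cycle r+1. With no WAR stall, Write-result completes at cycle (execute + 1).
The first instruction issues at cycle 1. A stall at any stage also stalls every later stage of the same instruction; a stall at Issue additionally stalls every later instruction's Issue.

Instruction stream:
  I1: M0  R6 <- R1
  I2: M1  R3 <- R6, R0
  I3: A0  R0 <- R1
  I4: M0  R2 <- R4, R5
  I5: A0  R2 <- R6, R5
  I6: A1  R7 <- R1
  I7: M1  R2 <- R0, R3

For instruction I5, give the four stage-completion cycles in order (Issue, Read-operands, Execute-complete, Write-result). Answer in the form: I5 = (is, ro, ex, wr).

c1: I1→M0
c2: I1 RO, I2→M1
c3: I3→A0
c4: I3 RO
c5: I3 EX
c7: I1 EX
c8: I1 WR R6
c9: I2 RO, I4→M0
c10: I3 WR R0, I4 RO
c14: I2 EX
c15: I2 WR R3, I4 EX
c16: I4 WR R2
c17: I5→A0
c18: I5 RO, I6→A1
c19: I5 EX, I6 RO
c20: I5 WR R2
c21: I6 EX, I7→M1
c22: I6 WR R7, I7 RO
c27: I7 EX
c28: I7 WR R2

I5 = (17, 18, 19, 20)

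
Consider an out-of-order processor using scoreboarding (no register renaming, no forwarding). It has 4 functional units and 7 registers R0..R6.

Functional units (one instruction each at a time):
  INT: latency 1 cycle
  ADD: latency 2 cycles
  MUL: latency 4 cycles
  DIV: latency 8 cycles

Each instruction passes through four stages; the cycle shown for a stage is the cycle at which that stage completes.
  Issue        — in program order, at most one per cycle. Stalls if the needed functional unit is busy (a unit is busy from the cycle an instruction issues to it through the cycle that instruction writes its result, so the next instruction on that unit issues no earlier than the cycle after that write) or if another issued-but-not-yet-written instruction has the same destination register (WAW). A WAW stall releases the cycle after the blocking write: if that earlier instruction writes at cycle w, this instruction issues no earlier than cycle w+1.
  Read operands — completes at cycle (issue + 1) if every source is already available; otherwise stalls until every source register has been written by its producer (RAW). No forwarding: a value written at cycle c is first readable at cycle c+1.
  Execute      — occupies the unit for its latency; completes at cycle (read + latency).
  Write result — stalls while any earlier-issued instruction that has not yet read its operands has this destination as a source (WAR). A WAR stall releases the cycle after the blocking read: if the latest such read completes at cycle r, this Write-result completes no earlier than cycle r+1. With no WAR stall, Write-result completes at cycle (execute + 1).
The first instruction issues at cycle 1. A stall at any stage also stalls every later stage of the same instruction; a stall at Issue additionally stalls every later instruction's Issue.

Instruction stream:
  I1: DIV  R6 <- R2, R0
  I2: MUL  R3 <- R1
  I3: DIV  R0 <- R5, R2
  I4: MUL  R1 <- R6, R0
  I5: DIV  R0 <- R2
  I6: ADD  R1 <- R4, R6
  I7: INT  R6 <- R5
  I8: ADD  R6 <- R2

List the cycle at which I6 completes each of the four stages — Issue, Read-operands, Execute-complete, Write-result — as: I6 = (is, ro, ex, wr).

I6 = (29, 30, 32, 33)

I1  is:1  ro:2  ex:10  wr:11
I2  is:2  ro:3  ex:7  wr:8
I3  is:12  ro:13  ex:21  wr:22  — struct: DIV busy until I1 writes@11
I4  is:13  ro:23  ex:27  wr:28  — RAW R0: wait I3 write@22
I5  is:23  ro:24  ex:32  wr:33  — struct: DIV busy until I3 writes@22
I6  is:29  ro:30  ex:32  wr:33  — WAW R1: wait I4 write@28
I7  is:30  ro:31  ex:32  wr:33
I8  is:34  ro:35  ex:37  wr:38  — WAW R6: wait I7 write@33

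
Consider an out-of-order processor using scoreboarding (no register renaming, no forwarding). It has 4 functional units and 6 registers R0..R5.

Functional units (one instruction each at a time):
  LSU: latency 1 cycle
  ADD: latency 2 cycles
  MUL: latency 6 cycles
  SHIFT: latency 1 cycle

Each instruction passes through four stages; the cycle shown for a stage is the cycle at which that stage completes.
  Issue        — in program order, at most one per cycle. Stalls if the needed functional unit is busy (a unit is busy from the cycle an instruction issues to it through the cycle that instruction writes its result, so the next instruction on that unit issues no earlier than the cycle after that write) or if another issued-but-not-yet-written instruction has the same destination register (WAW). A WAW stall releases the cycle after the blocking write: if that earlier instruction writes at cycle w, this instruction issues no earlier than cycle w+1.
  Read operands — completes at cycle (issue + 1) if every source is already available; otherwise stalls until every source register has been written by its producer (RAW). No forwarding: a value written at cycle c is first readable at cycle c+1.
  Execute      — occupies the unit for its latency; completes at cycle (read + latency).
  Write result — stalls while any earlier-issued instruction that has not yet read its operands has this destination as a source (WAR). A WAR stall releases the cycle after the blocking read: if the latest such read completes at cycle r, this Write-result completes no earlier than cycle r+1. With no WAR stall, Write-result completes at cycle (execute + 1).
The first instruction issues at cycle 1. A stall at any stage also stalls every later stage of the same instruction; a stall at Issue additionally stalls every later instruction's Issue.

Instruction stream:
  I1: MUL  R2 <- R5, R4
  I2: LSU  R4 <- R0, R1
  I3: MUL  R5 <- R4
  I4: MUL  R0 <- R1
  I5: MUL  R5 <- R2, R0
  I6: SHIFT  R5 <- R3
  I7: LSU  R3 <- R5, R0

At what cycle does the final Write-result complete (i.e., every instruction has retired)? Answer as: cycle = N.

cycle = 43

t=1  I1 dispatched to MUL
t=2  I1 operands ready | I2 dispatched to LSU
t=3  I2 operands ready
t=4  I2 complete
t=5  R4←I2
t=8  I1 complete
t=9  R2←I1
t=10  I3 dispatched to MUL
t=11  I3 operands ready
t=17  I3 complete
t=18  R5←I3
t=19  I4 dispatched to MUL
t=20  I4 operands ready
t=26  I4 complete
t=27  R0←I4
t=28  I5 dispatched to MUL
t=29  I5 operands ready
t=35  I5 complete
t=36  R5←I5
t=37  I6 dispatched to SHIFT
t=38  I6 operands ready | I7 dispatched to LSU
t=39  I6 complete
t=40  R5←I6
t=41  I7 operands ready
t=42  I7 complete
t=43  R3←I7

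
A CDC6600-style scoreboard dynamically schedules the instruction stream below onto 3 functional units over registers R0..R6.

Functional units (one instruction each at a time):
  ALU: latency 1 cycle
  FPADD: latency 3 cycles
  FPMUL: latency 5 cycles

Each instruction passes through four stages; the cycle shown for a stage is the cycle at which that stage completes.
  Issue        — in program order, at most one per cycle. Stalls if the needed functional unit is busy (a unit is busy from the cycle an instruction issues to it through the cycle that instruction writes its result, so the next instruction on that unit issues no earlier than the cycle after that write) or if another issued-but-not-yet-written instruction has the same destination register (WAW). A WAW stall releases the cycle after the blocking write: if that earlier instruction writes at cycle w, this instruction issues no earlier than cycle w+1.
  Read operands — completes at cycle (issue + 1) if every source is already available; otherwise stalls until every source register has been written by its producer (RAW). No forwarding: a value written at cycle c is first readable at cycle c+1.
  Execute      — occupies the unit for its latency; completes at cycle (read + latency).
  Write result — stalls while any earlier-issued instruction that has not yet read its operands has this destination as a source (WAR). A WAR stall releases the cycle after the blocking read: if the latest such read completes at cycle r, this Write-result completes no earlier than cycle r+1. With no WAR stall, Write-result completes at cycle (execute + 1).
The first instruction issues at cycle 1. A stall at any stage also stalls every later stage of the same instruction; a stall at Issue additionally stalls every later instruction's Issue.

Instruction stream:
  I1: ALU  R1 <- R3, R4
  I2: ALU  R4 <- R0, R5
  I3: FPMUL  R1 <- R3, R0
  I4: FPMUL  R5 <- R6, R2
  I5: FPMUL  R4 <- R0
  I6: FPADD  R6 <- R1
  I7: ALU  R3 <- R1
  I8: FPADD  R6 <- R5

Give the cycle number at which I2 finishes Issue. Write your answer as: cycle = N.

[1] I1 issues→ALU
[2] I1 reads
[3] I1 exec-done
[4] I1 writes R1
[5] I2 issues→ALU
[6] I2 reads; I3 issues→FPMUL
[7] I2 exec-done; I3 reads
[8] I2 writes R4
[12] I3 exec-done
[13] I3 writes R1
[14] I4 issues→FPMUL
[15] I4 reads
[20] I4 exec-done
[21] I4 writes R5
[22] I5 issues→FPMUL
[23] I5 reads; I6 issues→FPADD
[24] I6 reads; I7 issues→ALU
[25] I7 reads
[26] I7 exec-done
[27] I6 exec-done; I7 writes R3
[28] I5 exec-done; I6 writes R6
[29] I5 writes R4; I8 issues→FPADD
[30] I8 reads
[33] I8 exec-done
[34] I8 writes R6

cycle = 5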